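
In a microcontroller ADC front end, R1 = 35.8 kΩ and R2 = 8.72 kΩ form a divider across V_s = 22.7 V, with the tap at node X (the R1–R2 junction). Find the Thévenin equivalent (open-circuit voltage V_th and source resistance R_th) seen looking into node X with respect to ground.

V_th ≈ 4.45 V, R_th ≈ 7.01 kΩ

V_th is the unloaded tap voltage: V_s · R2/(R1+R2) = 22.7 × 0.1959 = 4.446 V.
Looking into X with the source shorted: R_th = R1·R2/(R1+R2) = 35.80 × 8.72/44.52 = 7.012 kΩ.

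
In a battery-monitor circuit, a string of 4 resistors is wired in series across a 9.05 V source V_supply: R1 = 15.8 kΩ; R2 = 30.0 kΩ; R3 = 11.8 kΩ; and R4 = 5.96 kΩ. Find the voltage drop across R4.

V ≈ 0.849 V

ΣR = 15.8 + 30.0 + 11.8 + 5.96 = 63.56 kΩ.
V = V_supply · R/ΣR = 9.05 × 0.09377 = 0.8486 V.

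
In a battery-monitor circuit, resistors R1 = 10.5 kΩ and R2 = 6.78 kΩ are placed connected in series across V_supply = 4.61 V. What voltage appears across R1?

ΣR = 10.5 + 6.78 = 17.28 kΩ.
V = V_supply · R/ΣR = 4.61 × 0.6076 = 2.801 V.

V ≈ 2.80 V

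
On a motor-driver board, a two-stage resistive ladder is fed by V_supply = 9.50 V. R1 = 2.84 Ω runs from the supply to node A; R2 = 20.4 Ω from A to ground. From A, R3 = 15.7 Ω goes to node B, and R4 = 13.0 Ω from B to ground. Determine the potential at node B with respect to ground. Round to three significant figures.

Node A sees R2 in parallel with the series input of stage 2, R3 + R4 = 28.70 Ω.
Effective lower resistance at A: R2 ‖ 28.70 = 11.92 Ω.
First divider: V_A = V_supply · 11.92/(2.84 + 11.92) = 7.673 V.
Stage 2 is unloaded, so V_B = V_A · R4/(R3+R4) = 7.673 × 13.0/28.70 = 3.475 V.

V_B ≈ 3.48 V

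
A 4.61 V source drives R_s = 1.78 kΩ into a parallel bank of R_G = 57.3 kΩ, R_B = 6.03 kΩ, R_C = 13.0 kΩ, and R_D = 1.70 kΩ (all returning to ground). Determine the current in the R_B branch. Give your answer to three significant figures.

I ≈ 0.305 mA

Combine the parallel branches: R_p = (1/57.3 + 1/6.03 + 1/13.0 + 1/1.70)⁻¹ = 1.179 kΩ.
V_A = 4.61 × 1.179/2.959 = 1.836 V.
I(R_B) = V_A / R_B = 1.836/6.03 = 0.3046 mA.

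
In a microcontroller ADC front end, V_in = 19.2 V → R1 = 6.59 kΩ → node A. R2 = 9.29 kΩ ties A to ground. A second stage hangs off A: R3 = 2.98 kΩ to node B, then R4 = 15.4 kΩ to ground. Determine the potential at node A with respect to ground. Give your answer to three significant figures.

V_A ≈ 9.28 V

The second stage (R3 + R4 = 18.38 kΩ) loads node A in parallel with R2.
R2 ‖ (R3+R4) = 6.171 kΩ.
First divider: V_A = V_in · 6.171/(6.59 + 6.171) = 9.285 V.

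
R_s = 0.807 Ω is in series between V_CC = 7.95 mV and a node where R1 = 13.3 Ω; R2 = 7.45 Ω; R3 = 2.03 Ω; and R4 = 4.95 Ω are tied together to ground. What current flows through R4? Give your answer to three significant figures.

Equivalent of the parallel group: R_p = 1.106 Ω.
V_A = 7.95 × 1.106/1.913 = 4.597 mV.
I(R4) = V_A / R4 = 4.597/4.95 = 0.9286 mA.

I ≈ 0.929 mA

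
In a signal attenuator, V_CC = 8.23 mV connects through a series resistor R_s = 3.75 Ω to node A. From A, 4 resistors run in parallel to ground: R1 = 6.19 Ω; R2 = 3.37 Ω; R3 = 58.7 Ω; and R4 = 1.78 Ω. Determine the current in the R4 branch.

I ≈ 0.946 mA

Equivalent of the parallel group: R_p = 0.9642 Ω.
V_A = 8.23 × 0.9642/4.714 = 1.683 mV.
I(R4) = V_A / R4 = 1.683/1.78 = 0.9457 mA.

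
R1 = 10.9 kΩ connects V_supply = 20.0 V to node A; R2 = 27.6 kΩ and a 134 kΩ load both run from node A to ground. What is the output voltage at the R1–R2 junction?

The load sits in parallel with R2, giving an effective lower resistance R2' = R2·R_L/(R2+R_L) = 22.89 kΩ.
Now apply the divider: V_out = 20.0 × 0.6774 = 13.55 V.

V_out ≈ 13.5 V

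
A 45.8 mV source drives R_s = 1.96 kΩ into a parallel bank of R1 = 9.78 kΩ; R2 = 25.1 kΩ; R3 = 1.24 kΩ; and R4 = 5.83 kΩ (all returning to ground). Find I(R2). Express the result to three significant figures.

Combine the parallel branches: R_p = (1/9.78 + 1/25.1 + 1/1.24 + 1/5.83)⁻¹ = 0.8928 kΩ.
Node voltage V_A = V_DC · R_p/(R_s + R_p) = 45.8 × 0.3130 = 14.33 mV.
I(R2) = V_A / R2 = 14.33/25.1 = 0.5711 µA.

I ≈ 0.571 µA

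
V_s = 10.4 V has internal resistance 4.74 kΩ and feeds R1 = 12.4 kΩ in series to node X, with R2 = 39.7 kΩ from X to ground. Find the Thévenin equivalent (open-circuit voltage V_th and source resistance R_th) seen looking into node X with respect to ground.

V_th ≈ 7.26 V, R_th ≈ 12.0 kΩ

R1' = 4.74 + 12.4 = 17.14 kΩ (source resistance + R1).
With X open, the divider is unloaded: V_th = 10.4 × 39.7/56.84 = 7.264 V.
Looking into X with the source shorted: R_th = R1'·R2/(R1'+R2) = 17.14 × 39.7/56.84 = 11.97 kΩ.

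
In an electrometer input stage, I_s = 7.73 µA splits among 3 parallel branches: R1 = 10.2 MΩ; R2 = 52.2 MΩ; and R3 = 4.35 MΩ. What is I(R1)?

Conductances: ΣG = 1/10.2 + 1/52.2 + 1/4.35 = 0.3471 (1/MΩ).
R1 takes the fraction G_k/ΣG = 0.09804/0.3471 = 0.2825, so I = 7.73 × 0.2825 = 2.183 µA.

I ≈ 2.18 µA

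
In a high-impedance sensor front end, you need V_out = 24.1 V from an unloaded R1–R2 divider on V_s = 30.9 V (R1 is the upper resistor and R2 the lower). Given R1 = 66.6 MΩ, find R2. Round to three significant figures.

V_out/V_s = R2/(R1+R2) = 0.7799.
So R2 = R1 · V_out/(V_s − V_out) = 66.6 × 24.1/(30.9 − 24.1) = 66.6 × 3.544 = 236.0 MΩ.

R2 ≈ 236 MΩ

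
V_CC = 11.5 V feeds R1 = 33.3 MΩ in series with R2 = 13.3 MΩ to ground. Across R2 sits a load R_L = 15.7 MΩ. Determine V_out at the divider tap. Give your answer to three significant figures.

V_out ≈ 2.04 V

R2 ‖ R_L = (13.3 × 15.7)/(13.3 + 15.7) = 7.200 MΩ.
Now apply the divider: V_out = 11.5 × 0.1778 = 2.045 V.
(Unloaded it would be 3.28 V; the load pulls it down.)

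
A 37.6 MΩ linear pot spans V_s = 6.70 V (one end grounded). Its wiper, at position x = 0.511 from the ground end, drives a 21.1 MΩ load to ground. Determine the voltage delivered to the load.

The pot divides into 18.39 MΩ above the wiper and 19.21 MΩ below.
Lower segment in parallel with the load: 19.21 ‖ 21.1 = 10.06 MΩ.
Loaded-divider output: V_out = 6.70 × 0.3536 = 2.369 V.
(Unloaded: V_out = x·V_s = 3.42 V.)

V_out ≈ 2.37 V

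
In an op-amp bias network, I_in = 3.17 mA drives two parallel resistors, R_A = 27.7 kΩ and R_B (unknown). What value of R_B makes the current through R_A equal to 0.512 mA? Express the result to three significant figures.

R_B ≈ 5.34 kΩ

The fraction through R_A equals R_B/(R_A+R_B).
0.512/3.17 = R_B/(R_A + R_B) → R_B = R_A · (0.1615)/(1 − 0.1615) = 27.7 × 0.1926 = 5.336 kΩ.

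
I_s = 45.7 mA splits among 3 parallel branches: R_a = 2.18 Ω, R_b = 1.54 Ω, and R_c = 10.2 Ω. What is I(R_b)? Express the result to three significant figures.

ΣG = 1/2.18 + 1/1.54 + 1/10.2 = 1.206.
Current divider: I(R_b) = I_s · G_k/ΣG = 45.7 × (0.6494/1.206) = 45.7 × 0.5384 = 24.60 mA.

I ≈ 24.6 mA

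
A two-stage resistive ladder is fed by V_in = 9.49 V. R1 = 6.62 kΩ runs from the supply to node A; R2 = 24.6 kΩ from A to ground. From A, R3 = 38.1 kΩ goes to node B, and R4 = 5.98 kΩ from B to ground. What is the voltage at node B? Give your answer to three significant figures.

Looking into the second stage from A: R3 + R4 = 44.08 kΩ appears in parallel with R2.
Effective lower resistance at A: R2 ‖ 44.08 = 15.79 kΩ.
So V_A = 9.49 × 0.7046 = 6.686 V.
Then the unloaded second divider: V_B = V_A × R4/(R3+R4) = 6.686 × 0.1357 = 0.9071 V.

V_B ≈ 0.907 V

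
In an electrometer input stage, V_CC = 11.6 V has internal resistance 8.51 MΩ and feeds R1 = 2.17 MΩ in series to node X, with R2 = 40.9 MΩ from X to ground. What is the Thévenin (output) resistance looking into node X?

R_th ≈ 8.47 MΩ

R1' = 8.51 + 2.17 = 10.68 MΩ (source resistance + R1).
Zeroing V_CC shorts the top of R1' to ground, so R_th = R1' ‖ R2 = 8.469 MΩ.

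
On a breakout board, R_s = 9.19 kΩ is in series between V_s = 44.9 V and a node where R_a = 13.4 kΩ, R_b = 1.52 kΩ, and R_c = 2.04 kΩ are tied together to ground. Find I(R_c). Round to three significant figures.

Parallel bank: R_p = 1/(1/13.4 + 1/1.52 + 1/2.04) = 0.8179 kΩ.
V_A = 44.9 × 0.8179/10.01 = 3.669 V.
Branch current I = V_A/R_c = 3.669/2.04 = 1.799 mA.

I ≈ 1.80 mA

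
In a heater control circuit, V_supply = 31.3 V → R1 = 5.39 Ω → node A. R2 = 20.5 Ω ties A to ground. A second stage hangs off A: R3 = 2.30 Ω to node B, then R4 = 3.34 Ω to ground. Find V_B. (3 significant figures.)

Looking into the second stage from A: R3 + R4 = 5.640 Ω appears in parallel with R2.
Effective lower resistance at A: R2 ‖ 5.640 = 4.423 Ω.
First divider: V_A = V_supply · 4.423/(5.39 + 4.423) = 14.11 V.
Stage 2 is unloaded, so V_B = V_A · R4/(R3+R4) = 14.11 × 3.34/5.640 = 8.355 V.

V_B ≈ 8.35 V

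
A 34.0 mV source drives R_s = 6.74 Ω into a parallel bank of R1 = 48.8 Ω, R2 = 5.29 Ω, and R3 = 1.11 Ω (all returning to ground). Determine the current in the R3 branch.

Combine the parallel branches: R_p = (1/48.8 + 1/5.29 + 1/1.11)⁻¹ = 0.9006 Ω.
V_A = 34.0 × 0.9006/7.641 = 4.007 mV.
I(R3) = V_A / R3 = 4.007/1.11 = 3.610 mA.
(Equivalently: I_total = 4.450 mA, then current-divider fraction G_k/ΣG = 0.8113.)

I ≈ 3.61 mA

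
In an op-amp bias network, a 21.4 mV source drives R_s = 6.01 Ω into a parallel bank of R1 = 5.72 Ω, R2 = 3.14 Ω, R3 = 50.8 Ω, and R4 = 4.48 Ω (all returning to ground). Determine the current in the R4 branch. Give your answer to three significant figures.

Combine the parallel branches: R_p = (1/5.72 + 1/3.14 + 1/50.8 + 1/4.48)⁻¹ = 1.358 Ω.
Node voltage V_A = V_s · R_p/(R_s + R_p) = 21.4 × 0.1843 = 3.945 mV.
I(R4) = V_A / R4 = 3.945/4.48 = 0.8806 mA.

I ≈ 0.881 mA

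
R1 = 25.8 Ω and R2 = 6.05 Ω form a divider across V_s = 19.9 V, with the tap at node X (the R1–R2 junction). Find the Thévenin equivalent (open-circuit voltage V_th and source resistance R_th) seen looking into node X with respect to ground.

V_th ≈ 3.78 V, R_th ≈ 4.90 Ω

V_th is the unloaded tap voltage: V_s · R2/(R1+R2) = 19.9 × 0.1900 = 3.780 V.
Looking into X with the source shorted: R_th = R1·R2/(R1+R2) = 25.80 × 6.05/31.85 = 4.901 Ω.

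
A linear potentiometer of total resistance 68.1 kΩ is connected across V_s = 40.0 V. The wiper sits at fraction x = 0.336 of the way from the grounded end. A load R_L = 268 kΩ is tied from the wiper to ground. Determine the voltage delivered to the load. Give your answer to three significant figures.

Lower segment x·R_p = 22.88 kΩ; upper segment (1−x)·R_p = 45.22 kΩ.
(x·R_p) ‖ R_L = 21.08 kΩ.
Loaded-divider output: V_out = 40.0 × 0.3180 = 12.72 V.
(Unloaded: V_out = x·V_s = 13.4 V.)

V_out ≈ 12.7 V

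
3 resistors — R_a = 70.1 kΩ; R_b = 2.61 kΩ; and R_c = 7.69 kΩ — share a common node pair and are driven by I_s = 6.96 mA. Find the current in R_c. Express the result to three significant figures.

I ≈ 1.72 mA

Total conductance ΣG = 1/70.1 + 1/2.61 + 1/7.69 = 0.5274 (units of 1/kΩ).
By the current-divider rule, I = I_s · G_k/ΣG = 6.96 × 0.2465 = 1.716 mA.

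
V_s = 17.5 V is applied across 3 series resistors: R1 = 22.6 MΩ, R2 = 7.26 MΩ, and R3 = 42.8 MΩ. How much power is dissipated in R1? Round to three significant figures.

P ≈ 1.31 µW

Series current I = V_s/ΣR = 17.5/72.66 = 0.2408 µA.
V(R1) = I·R = 5.443 V; P = V·I = 5.443 × 0.2408 = 1.311 µW.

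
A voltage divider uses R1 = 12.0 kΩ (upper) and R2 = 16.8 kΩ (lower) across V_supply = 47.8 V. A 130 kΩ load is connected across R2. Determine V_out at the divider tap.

V_out ≈ 26.5 V

The load sits in parallel with R2, giving an effective lower resistance R2' = R2·R_L/(R2+R_L) = 14.88 kΩ.
Then V_out = V_supply · R2'/(R1 + R2') = 47.8 × 14.88/26.88 = 26.46 V.
(Unloaded it would be 27.9 V; the load pulls it down.)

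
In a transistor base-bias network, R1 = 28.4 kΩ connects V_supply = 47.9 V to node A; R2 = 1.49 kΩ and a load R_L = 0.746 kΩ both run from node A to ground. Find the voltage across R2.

R2 ‖ R_L = (1.49 × 0.746)/(1.49 + 0.746) = 0.4971 kΩ.
Then V_out = V_supply · R2'/(R1 + R2') = 47.9 × 0.4971/28.90 = 0.8240 V.

V_out ≈ 0.824 V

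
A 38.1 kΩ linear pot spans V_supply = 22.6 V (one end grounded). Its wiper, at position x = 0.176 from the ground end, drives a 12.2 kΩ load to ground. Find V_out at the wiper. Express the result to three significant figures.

V_out ≈ 2.74 V

Split the track: R_lower = x·R_p = 6.706 kΩ, R_upper = (1−x)·R_p = 31.39 kΩ.
Lower segment in parallel with the load: 6.706 ‖ 12.2 = 4.327 kΩ.
Then V_out = V_supply · 4.327/(31.39 + 4.327) = 2.738 V.
(Unloaded: V_out = x·V_supply = 3.98 V.)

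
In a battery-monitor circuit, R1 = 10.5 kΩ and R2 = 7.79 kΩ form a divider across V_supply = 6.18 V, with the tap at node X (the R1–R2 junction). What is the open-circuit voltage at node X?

Open-circuit (no load on X): V_th = V_supply · R2/(R1 + R2) = 6.18 × 7.79/(10.50 + 7.79) = 2.632 V.

V_th ≈ 2.63 V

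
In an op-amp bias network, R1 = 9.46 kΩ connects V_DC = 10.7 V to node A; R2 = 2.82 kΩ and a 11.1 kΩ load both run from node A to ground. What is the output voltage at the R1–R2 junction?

R2 ‖ R_L = (2.82 × 11.1)/(2.82 + 11.1) = 2.249 kΩ.
Voltage divider with the loaded lower leg: V_out = 10.7 × 2.249/(9.46 + 2.249) = 10.7 × 0.1921 = 2.055 V.
(Unloaded it would be 2.46 V; the load pulls it down.)

V_out ≈ 2.05 V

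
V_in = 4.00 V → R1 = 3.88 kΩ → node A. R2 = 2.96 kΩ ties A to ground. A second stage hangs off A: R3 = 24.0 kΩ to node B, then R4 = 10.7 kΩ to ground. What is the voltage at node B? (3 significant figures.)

V_B ≈ 0.509 V

The second stage (R3 + R4 = 34.70 kΩ) loads node A in parallel with R2.
Effective lower resistance at A: R2 ‖ 34.70 = 2.727 kΩ.
So V_A = 4.00 × 0.4128 = 1.651 V.
Then the unloaded second divider: V_B = V_A × R4/(R3+R4) = 1.651 × 0.3084 = 0.5091 V.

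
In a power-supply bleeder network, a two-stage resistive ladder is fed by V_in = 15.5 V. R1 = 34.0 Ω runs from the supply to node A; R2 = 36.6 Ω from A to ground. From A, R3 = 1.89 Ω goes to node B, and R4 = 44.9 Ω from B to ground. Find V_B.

V_B ≈ 5.60 V

The second stage (R3 + R4 = 46.79 Ω) loads node A in parallel with R2.
Effective lower resistance at A: R2 ‖ 46.79 = 20.54 Ω.
So V_A = 15.5 × 0.3766 = 5.837 V.
Then the unloaded second divider: V_B = V_A × R4/(R3+R4) = 5.837 × 0.9596 = 5.601 V.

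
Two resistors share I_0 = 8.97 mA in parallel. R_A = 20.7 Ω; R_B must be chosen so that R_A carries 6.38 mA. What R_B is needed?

The fraction through R_A equals R_B/(R_A+R_B).
With f = 0.7113, R_B = R_A · f/(1−f) = 20.7 × 2.463 = 50.99 Ω.

R_B ≈ 51.0 Ω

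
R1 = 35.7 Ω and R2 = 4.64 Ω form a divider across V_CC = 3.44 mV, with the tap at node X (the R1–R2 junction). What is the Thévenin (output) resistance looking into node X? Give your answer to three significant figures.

R_th ≈ 4.11 Ω

Looking into X with the source shorted: R_th = R1·R2/(R1+R2) = 35.70 × 4.64/40.34 = 4.106 Ω.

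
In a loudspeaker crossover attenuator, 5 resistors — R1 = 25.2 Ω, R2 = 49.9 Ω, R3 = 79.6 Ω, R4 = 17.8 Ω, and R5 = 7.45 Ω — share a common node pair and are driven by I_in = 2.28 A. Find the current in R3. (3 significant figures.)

I ≈ 0.109 A

Conductances: ΣG = 1/25.2 + 1/49.9 + 1/79.6 + 1/17.8 + 1/7.45 = 0.2627 (1/Ω).
By the current-divider rule, I = I_in · G_k/ΣG = 2.28 × 0.04782 = 0.1090 A.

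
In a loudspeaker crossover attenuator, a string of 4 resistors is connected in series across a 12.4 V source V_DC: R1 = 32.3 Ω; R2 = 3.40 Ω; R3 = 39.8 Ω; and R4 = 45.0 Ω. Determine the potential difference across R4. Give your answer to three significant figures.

Series total: ΣR = 32.3 + 3.40 + 39.8 + 45.0 = 120.5 Ω.
Voltage divider: V = V_DC · (45.00 / 120.5) = 12.4 × 0.3734 = 4.631 V.

V ≈ 4.63 V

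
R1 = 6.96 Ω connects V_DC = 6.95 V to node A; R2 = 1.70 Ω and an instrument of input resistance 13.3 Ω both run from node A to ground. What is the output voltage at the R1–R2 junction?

R2 ‖ R_L = (1.70 × 13.3)/(1.70 + 13.3) = 1.507 Ω.
Then V_out = V_DC · R2'/(R1 + R2') = 6.95 × 1.507/8.467 = 1.237 V.

V_out ≈ 1.24 V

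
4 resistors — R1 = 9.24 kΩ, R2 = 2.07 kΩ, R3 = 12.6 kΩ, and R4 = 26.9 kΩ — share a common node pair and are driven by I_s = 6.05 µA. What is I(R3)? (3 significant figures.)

ΣG = 1/9.24 + 1/2.07 + 1/12.6 + 1/26.9 = 0.7079.
By the current-divider rule, I = I_s · G_k/ΣG = 6.05 × 0.1121 = 0.6783 µA.

I ≈ 0.678 µA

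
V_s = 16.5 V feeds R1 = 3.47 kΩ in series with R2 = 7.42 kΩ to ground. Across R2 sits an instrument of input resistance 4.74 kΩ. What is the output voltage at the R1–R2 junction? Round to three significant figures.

V_out ≈ 7.50 V

R2 ‖ R_L = (7.42 × 4.74)/(7.42 + 4.74) = 2.892 kΩ.
Then V_out = V_s · R2'/(R1 + R2') = 16.5 × 2.892/6.362 = 7.501 V.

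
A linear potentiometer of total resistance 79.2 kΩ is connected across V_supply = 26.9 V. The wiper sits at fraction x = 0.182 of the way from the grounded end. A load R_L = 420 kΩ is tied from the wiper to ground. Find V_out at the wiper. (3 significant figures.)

Split the track: R_lower = x·R_p = 14.41 kΩ, R_upper = (1−x)·R_p = 64.79 kΩ.
R_L loads the lower segment: effective lower R = 13.94 kΩ.
V_out = 26.9 × 13.94/(64.79 + 13.94) = 4.762 V.

V_out ≈ 4.76 V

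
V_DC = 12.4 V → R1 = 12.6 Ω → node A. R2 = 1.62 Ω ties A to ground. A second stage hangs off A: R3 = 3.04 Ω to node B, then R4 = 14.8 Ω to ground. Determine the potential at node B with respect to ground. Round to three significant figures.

V_B ≈ 1.08 V

The second stage (R3 + R4 = 17.84 Ω) loads node A in parallel with R2.
R2 ‖ (R3+R4) = 1.485 Ω.
V_A = 12.4 × 1.485/(12.6 + 1.485) = 1.307 V.
V_B = V_A × 0.8296 = 1.085 V.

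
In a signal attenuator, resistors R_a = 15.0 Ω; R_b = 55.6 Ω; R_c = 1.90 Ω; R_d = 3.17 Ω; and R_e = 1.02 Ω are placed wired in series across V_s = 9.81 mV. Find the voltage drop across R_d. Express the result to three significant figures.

V ≈ 0.405 mV

ΣR = 15.0 + 55.6 + 1.90 + 3.17 + 1.02 = 76.69 Ω.
V = V_s · R/ΣR = 9.81 × 0.04134 = 0.4055 mV.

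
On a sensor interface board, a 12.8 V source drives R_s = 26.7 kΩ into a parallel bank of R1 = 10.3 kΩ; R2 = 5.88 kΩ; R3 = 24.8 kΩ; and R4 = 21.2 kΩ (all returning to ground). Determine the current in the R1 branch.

I ≈ 0.119 mA

Combine the parallel branches: R_p = (1/10.3 + 1/5.88 + 1/24.8 + 1/21.2)⁻¹ = 2.820 kΩ.
Node voltage V_A = V_in · R_p/(R_s + R_p) = 12.8 × 0.09552 = 1.223 V.
Branch current I = V_A/R1 = 1.223/10.3 = 0.1187 mA.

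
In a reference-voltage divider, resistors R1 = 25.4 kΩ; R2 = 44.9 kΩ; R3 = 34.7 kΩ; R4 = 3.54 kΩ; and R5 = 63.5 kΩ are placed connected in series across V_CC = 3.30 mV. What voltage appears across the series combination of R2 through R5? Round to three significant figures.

V ≈ 2.81 mV

ΣR = 25.4 + 44.9 + 34.7 + 3.54 + 63.5 = 172.0 kΩ.
R_{R2..R5} = 44.9 + 34.7 + 3.54 + 63.5 = 146.6 kΩ.
Voltage divider: V = V_CC · (146.6 / 172.0) = 3.30 × 0.8524 = 2.813 mV.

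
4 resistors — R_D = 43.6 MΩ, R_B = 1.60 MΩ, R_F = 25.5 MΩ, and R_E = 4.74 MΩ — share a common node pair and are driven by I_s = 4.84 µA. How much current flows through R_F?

ΣG = 1/43.6 + 1/1.60 + 1/25.5 + 1/4.74 = 0.8981.
Current divider: I(R_F) = I_s · G_k/ΣG = 4.84 × (0.03922/0.8981) = 4.84 × 0.04366 = 0.2113 µA.

I ≈ 0.211 µA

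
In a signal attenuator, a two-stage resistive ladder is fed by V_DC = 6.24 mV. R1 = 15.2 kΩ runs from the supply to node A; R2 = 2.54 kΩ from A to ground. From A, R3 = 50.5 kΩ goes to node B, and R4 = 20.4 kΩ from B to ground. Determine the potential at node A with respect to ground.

Looking into the second stage from A: R3 + R4 = 70.90 kΩ appears in parallel with R2.
Effective lower resistance at A: R2 ‖ 70.90 = 2.452 kΩ.
First divider: V_A = V_DC · 2.452/(15.2 + 2.452) = 0.8668 mV.

V_A ≈ 0.867 mV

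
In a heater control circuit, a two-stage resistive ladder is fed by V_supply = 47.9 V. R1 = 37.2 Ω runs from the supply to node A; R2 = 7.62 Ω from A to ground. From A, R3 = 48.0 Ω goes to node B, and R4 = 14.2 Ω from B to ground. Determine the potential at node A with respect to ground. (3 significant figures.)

Looking into the second stage from A: R3 + R4 = 62.20 Ω appears in parallel with R2.
R2 ‖ (R3+R4) = 6.788 Ω.
So V_A = 47.9 × 0.1543 = 7.392 V.

V_A ≈ 7.39 V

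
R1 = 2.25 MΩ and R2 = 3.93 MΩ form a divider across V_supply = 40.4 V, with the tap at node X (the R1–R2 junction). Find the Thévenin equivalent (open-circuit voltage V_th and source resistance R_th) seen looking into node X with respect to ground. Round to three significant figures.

V_th is the unloaded tap voltage: V_supply · R2/(R1+R2) = 40.4 × 0.6359 = 25.69 V.
Looking into X with the source shorted: R_th = R1·R2/(R1+R2) = 2.250 × 3.93/6.180 = 1.431 MΩ.

V_th ≈ 25.7 V, R_th ≈ 1.43 MΩ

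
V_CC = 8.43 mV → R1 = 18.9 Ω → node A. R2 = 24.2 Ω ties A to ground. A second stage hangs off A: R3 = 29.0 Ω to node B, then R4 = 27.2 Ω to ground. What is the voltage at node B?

V_B ≈ 1.93 mV

Looking into the second stage from A: R3 + R4 = 56.20 Ω appears in parallel with R2.
Effective lower resistance at A: R2 ‖ 56.20 = 16.92 Ω.
First divider: V_A = V_CC · 16.92/(18.9 + 16.92) = 3.982 mV.
Stage 2 is unloaded, so V_B = V_A · R4/(R3+R4) = 3.982 × 27.2/56.20 = 1.927 mV.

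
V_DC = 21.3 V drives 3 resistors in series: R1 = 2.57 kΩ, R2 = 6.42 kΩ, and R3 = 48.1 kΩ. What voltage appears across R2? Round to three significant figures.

V ≈ 2.40 V

Series total: ΣR = 2.57 + 6.42 + 48.1 = 57.09 kΩ.
V = V_DC · R/ΣR = 21.3 × 0.1125 = 2.395 V.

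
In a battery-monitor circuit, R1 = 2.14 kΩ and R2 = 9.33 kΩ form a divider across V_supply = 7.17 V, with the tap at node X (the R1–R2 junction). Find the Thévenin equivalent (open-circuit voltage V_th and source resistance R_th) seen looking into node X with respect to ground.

V_th ≈ 5.83 V, R_th ≈ 1.74 kΩ

With X open, the divider is unloaded: V_th = 7.17 × 9.33/11.47 = 5.832 V.
Looking into X with the source shorted: R_th = R1·R2/(R1+R2) = 2.140 × 9.33/11.47 = 1.741 kΩ.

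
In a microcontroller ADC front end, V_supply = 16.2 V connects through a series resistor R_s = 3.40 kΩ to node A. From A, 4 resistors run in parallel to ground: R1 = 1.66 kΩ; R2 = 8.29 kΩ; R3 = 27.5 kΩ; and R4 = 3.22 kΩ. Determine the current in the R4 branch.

I ≈ 1.08 mA

Combine the parallel branches: R_p = (1/1.66 + 1/8.29 + 1/27.5 + 1/3.22)⁻¹ = 0.9346 kΩ.
Node voltage V_A = V_supply · R_p/(R_s + R_p) = 16.2 × 0.2156 = 3.493 V.
I(R4) = V_A / R4 = 3.493/3.22 = 1.085 mA.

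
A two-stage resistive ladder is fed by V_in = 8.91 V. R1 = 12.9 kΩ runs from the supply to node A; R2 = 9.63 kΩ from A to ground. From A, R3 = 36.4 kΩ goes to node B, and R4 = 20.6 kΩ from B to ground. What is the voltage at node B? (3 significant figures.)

The second stage (R3 + R4 = 57.00 kΩ) loads node A in parallel with R2.
R2 ‖ (R3+R4) = 8.238 kΩ.
So V_A = 8.91 × 0.3897 = 3.472 V.
Stage 2 is unloaded, so V_B = V_A · R4/(R3+R4) = 3.472 × 20.6/57.00 = 1.255 V.

V_B ≈ 1.25 V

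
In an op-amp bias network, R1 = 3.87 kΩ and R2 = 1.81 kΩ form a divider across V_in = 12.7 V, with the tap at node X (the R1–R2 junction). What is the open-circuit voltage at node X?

Open-circuit (no load on X): V_th = V_in · R2/(R1 + R2) = 12.7 × 1.81/(3.870 + 1.81) = 4.047 V.

V_th ≈ 4.05 V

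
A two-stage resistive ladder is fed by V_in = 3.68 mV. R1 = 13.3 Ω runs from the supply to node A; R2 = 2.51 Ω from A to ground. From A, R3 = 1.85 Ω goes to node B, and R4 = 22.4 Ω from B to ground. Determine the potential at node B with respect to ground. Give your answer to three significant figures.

Looking into the second stage from A: R3 + R4 = 24.25 Ω appears in parallel with R2.
Effective lower resistance at A: R2 ‖ 24.25 = 2.275 Ω.
First divider: V_A = V_in · 2.275/(13.3 + 2.275) = 0.5374 mV.
Stage 2 is unloaded, so V_B = V_A · R4/(R3+R4) = 0.5374 × 22.4/24.25 = 0.4964 mV.

V_B ≈ 0.496 mV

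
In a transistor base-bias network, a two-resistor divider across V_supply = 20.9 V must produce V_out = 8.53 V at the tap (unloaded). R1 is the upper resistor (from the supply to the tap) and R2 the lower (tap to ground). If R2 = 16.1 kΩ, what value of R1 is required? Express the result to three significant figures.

V_out/V_supply = R2/(R1+R2) = 0.4081.
Rearranging, R1 = R2·(1−k)/k = 16.1 × 1.450 = 23.35 kΩ.

R1 ≈ 23.3 kΩ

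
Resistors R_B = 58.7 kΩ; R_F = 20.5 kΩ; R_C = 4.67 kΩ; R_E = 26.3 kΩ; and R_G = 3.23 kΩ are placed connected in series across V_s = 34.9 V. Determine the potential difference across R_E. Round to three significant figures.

V ≈ 8.09 V

ΣR = 58.7 + 20.5 + 4.67 + 26.3 + 3.23 = 113.4 kΩ.
By the voltage-divider rule, V = 34.9 × 26.30/113.4 = 8.094 V.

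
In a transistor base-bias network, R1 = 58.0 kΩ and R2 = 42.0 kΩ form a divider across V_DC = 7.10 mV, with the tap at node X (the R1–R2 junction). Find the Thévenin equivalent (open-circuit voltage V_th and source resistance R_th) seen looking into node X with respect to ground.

Open-circuit (no load on X): V_th = V_DC · R2/(R1 + R2) = 7.10 × 42.0/(58.00 + 42.0) = 2.982 mV.
Zeroing V_DC shorts the top of R1 to ground, so R_th = R1 ‖ R2 = 24.36 kΩ.

V_th ≈ 2.98 mV, R_th ≈ 24.4 kΩ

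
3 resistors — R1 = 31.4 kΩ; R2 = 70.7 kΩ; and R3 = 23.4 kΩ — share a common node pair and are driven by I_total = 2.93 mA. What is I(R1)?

ΣG = 1/31.4 + 1/70.7 + 1/23.4 = 0.08873.
Current divider: I(R1) = I_total · G_k/ΣG = 2.93 × (0.03185/0.08873) = 2.93 × 0.3589 = 1.052 mA.

I ≈ 1.05 mA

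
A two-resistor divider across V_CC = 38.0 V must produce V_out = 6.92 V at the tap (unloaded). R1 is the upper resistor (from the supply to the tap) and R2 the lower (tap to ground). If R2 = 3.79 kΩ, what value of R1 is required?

R1 ≈ 17.0 kΩ

Required fraction k = V_out/V_CC = 0.1821.
R1 = R2·(1/k − 1) = 3.79 × 4.491 = 17.02 kΩ.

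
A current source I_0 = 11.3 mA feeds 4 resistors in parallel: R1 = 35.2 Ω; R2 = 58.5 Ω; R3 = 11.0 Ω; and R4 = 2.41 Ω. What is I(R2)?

Conductances: ΣG = 1/35.2 + 1/58.5 + 1/11.0 + 1/2.41 = 0.5513 (1/Ω).
R2 takes the fraction G_k/ΣG = 0.01709/0.5513 = 0.03100, so I = 11.3 × 0.03100 = 0.3503 mA.

I ≈ 0.350 mA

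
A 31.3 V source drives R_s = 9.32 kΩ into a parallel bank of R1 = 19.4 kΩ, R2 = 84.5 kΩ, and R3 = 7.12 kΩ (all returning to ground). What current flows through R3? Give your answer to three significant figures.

I ≈ 1.52 mA

Parallel bank: R_p = 1/(1/19.4 + 1/84.5 + 1/7.12) = 4.906 kΩ.
V_A = 31.3 × 4.906/14.23 = 10.79 V.
Branch current I = V_A/R3 = 10.79/7.12 = 1.516 mA.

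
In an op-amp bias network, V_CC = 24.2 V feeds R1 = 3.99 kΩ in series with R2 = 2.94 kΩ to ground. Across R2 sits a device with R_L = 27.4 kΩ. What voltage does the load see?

The load sits in parallel with R2, giving an effective lower resistance R2' = R2·R_L/(R2+R_L) = 2.655 kΩ.
Now apply the divider: V_out = 24.2 × 0.3996 = 9.669 V.

V_out ≈ 9.67 V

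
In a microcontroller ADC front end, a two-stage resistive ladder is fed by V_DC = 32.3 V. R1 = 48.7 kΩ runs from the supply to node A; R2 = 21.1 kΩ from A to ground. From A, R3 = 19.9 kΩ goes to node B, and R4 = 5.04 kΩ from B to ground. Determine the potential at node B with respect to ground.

Looking into the second stage from A: R3 + R4 = 24.94 kΩ appears in parallel with R2.
R2 ‖ (R3+R4) = 11.43 kΩ.
V_A = 32.3 × 11.43/(48.7 + 11.43) = 6.140 V.
V_B = V_A × 0.2021 = 1.241 V.

V_B ≈ 1.24 V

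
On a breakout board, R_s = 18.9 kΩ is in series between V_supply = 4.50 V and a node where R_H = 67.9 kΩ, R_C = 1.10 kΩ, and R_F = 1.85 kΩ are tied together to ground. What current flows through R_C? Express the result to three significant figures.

Combine the parallel branches: R_p = (1/67.9 + 1/1.10 + 1/1.85)⁻¹ = 0.6829 kΩ.
V_A by voltage divider: V_A = 4.50 × 0.6829/(18.9 + 0.6829) = 0.1569 V.
I(R_C) = V_A / R_C = 0.1569/1.10 = 0.1427 mA.
(Equivalently: I_total = 0.2298 mA, then current-divider fraction G_k/ΣG = 0.6208.)

I ≈ 0.143 mA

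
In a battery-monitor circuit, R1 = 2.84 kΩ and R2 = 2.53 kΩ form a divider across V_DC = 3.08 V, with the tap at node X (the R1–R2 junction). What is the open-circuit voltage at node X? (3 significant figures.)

V_th is the unloaded tap voltage: V_DC · R2/(R1+R2) = 3.08 × 0.4711 = 1.451 V.

V_th ≈ 1.45 V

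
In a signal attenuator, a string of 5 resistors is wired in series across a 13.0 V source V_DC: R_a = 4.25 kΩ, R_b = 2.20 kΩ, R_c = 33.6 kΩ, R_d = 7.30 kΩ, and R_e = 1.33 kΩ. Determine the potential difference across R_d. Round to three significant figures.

Total series resistance ΣR = 4.25 + 2.20 + 33.6 + 7.30 + 1.33 = 48.68 kΩ.
Voltage divider: V = V_DC · (7.300 / 48.68) = 13.0 × 0.1500 = 1.949 V.

V ≈ 1.95 V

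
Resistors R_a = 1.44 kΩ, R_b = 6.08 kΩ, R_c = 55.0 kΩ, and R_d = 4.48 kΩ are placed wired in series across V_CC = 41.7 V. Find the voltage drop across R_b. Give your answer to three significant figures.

V ≈ 3.78 V

Series total: ΣR = 1.44 + 6.08 + 55.0 + 4.48 = 67.00 kΩ.
Voltage divider: V = V_CC · (6.080 / 67.00) = 41.7 × 0.09075 = 3.784 V.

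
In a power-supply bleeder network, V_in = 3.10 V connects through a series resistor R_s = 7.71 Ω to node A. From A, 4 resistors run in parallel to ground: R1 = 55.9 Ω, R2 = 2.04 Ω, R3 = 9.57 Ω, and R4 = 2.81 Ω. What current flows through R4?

Combine the parallel branches: R_p = (1/55.9 + 1/2.04 + 1/9.57 + 1/2.81)⁻¹ = 1.033 Ω.
Node voltage V_A = V_in · R_p/(R_s + R_p) = 3.10 × 0.1181 = 0.3661 V.
Branch current I = V_A/R4 = 0.3661/2.81 = 0.1303 A.
(Check via current divider: I_total = 0.3546 A; share G_k/ΣG = 0.3675 → same result.)

I ≈ 0.130 A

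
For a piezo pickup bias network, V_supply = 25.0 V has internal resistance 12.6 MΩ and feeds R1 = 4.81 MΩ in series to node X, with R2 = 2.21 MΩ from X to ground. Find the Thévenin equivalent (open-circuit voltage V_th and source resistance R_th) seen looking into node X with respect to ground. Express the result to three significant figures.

V_th ≈ 2.82 V, R_th ≈ 1.96 MΩ

R1' = 12.6 + 4.81 = 17.41 MΩ (source resistance + R1).
V_th is the unloaded tap voltage: V_supply · R2/(R1'+R2) = 25.0 × 0.1126 = 2.816 V.
Looking into X with the source shorted: R_th = R1'·R2/(R1'+R2) = 17.41 × 2.21/19.62 = 1.961 MΩ.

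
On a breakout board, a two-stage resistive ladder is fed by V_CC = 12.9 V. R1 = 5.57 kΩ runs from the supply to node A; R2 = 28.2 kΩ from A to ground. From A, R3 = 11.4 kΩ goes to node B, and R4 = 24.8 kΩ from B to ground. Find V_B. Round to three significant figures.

The second stage (R3 + R4 = 36.20 kΩ) loads node A in parallel with R2.
Effective lower resistance at A: R2 ‖ 36.20 = 15.85 kΩ.
So V_A = 12.9 × 0.7400 = 9.546 V.
V_B = V_A × 0.6851 = 6.540 V.

V_B ≈ 6.54 V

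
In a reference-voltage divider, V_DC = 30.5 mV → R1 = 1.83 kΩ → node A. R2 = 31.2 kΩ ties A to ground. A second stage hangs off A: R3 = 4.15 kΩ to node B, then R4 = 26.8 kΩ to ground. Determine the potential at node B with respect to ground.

V_B ≈ 23.6 mV

Looking into the second stage from A: R3 + R4 = 30.95 kΩ appears in parallel with R2.
Effective lower resistance at A: R2 ‖ 30.95 = 15.54 kΩ.
First divider: V_A = V_DC · 15.54/(1.83 + 15.54) = 27.29 mV.
Stage 2 is unloaded, so V_B = V_A · R4/(R3+R4) = 27.29 × 26.8/30.95 = 23.63 mV.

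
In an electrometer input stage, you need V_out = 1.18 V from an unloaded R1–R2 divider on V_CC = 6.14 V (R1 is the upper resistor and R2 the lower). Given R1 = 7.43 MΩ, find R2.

Required fraction k = V_out/V_CC = 0.1922.
So R2 = R1 · V_out/(V_CC − V_out) = 7.43 × 1.18/(6.14 − 1.18) = 7.43 × 0.2379 = 1.768 MΩ.

R2 ≈ 1.77 MΩ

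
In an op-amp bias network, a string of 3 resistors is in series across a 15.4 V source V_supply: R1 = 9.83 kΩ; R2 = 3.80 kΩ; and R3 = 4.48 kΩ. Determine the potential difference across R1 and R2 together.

Series total: ΣR = 9.83 + 3.80 + 4.48 = 18.11 kΩ.
R_{R1..R2} = 9.83 + 3.80 = 13.63 kΩ.
By the voltage-divider rule, V = 15.4 × 13.63/18.11 = 11.59 V.

V ≈ 11.6 V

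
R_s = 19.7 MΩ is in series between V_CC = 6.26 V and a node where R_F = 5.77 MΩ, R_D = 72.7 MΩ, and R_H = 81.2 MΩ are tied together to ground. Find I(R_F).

I ≈ 0.220 µA

Parallel bank: R_p = 1/(1/5.77 + 1/72.7 + 1/81.2) = 5.016 MΩ.
V_A = 6.26 × 5.016/24.72 = 1.270 V.
Branch current I = V_A/R_F = 1.270/5.77 = 0.2202 µA.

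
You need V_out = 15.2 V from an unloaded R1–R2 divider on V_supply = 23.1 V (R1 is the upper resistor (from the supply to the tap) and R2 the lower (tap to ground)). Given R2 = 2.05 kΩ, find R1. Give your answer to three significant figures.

R1 ≈ 1.07 kΩ

The divider ratio is R2/(R1+R2) = 15.2/23.1 = 0.6580.
So R1 = R2 · (V_supply/V_out − 1) = 2.05 × (23.1/15.2 − 1) = 2.05 × 0.5197 = 1.065 kΩ.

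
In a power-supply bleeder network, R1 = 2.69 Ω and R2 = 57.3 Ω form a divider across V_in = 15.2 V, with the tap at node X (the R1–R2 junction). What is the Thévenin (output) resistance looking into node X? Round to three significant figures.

Looking into X with the source shorted: R_th = R1·R2/(R1+R2) = 2.690 × 57.3/59.99 = 2.569 Ω.

R_th ≈ 2.57 Ω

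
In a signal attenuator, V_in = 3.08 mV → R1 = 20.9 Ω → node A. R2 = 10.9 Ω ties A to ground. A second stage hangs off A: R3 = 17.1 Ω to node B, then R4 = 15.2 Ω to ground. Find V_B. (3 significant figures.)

Looking into the second stage from A: R3 + R4 = 32.30 Ω appears in parallel with R2.
R2 ‖ (R3+R4) = 8.150 Ω.
First divider: V_A = V_in · 8.150/(20.9 + 8.150) = 0.8641 mV.
Stage 2 is unloaded, so V_B = V_A · R4/(R3+R4) = 0.8641 × 15.2/32.30 = 0.4066 mV.

V_B ≈ 0.407 mV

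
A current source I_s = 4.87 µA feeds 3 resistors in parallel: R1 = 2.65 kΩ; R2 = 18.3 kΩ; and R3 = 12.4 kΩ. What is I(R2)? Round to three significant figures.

I ≈ 0.519 µA

Total conductance ΣG = 1/2.65 + 1/18.3 + 1/12.4 = 0.5126 (units of 1/kΩ).
Current divider: I(R2) = I_s · G_k/ΣG = 4.87 × (0.05464/0.5126) = 4.87 × 0.1066 = 0.5191 µA.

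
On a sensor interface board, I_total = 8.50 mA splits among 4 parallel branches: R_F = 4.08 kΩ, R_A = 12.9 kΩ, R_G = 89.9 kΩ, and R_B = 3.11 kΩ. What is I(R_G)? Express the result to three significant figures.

Total conductance ΣG = 1/4.08 + 1/12.9 + 1/89.9 + 1/3.11 = 0.6553 (units of 1/kΩ).
By the current-divider rule, I = I_total · G_k/ΣG = 8.50 × 0.01698 = 0.1443 mA.

I ≈ 0.144 mA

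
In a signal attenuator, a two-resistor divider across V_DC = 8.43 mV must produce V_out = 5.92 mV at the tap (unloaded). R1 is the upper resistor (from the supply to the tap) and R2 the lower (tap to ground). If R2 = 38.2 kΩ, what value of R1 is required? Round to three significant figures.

The divider ratio is R2/(R1+R2) = 5.92/8.43 = 0.7023.
R1 = R2·(1/k − 1) = 38.2 × 0.4240 = 16.20 kΩ.

R1 ≈ 16.2 kΩ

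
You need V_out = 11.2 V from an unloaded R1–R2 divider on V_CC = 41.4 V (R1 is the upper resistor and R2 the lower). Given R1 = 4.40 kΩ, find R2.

R2 ≈ 1.63 kΩ

Required fraction k = V_out/V_CC = 0.2705.
R2 = R1 · 0.2705/(1 − 0.2705) = 1.632 kΩ.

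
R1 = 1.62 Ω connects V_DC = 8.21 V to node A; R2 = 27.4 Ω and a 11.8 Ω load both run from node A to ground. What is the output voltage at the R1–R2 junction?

First combine the lower leg with the load: R2 ‖ R_L = 8.248 Ω.
Now apply the divider: V_out = 8.21 × 0.8358 = 6.862 V.

V_out ≈ 6.86 V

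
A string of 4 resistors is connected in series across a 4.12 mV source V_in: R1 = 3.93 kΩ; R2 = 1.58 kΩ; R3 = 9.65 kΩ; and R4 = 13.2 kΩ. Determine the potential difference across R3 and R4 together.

V ≈ 3.32 mV

Total series resistance ΣR = 3.93 + 1.58 + 9.65 + 13.2 = 28.36 kΩ.
R_{R3..R4} = 9.65 + 13.2 = 22.85 kΩ.
V = V_in · R/ΣR = 4.12 × 0.8057 = 3.320 mV.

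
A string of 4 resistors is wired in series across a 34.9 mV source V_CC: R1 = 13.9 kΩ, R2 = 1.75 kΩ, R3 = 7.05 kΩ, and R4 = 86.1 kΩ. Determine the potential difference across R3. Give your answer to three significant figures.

ΣR = 13.9 + 1.75 + 7.05 + 86.1 = 108.8 kΩ.
By the voltage-divider rule, V = 34.9 × 7.050/108.8 = 2.261 mV.

V ≈ 2.26 mV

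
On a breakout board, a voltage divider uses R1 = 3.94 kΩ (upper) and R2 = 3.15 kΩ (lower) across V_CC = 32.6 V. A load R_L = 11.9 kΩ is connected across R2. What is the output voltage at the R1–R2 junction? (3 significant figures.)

V_out ≈ 12.6 V

First combine the lower leg with the load: R2 ‖ R_L = 2.491 kΩ.
Voltage divider with the loaded lower leg: V_out = 32.6 × 2.491/(3.94 + 2.491) = 32.6 × 0.3873 = 12.63 V.
(Unloaded it would be 14.5 V; the load pulls it down.)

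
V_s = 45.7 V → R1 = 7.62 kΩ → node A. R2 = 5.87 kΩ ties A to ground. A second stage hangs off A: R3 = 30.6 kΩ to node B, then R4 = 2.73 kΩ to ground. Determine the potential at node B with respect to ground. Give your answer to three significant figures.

V_B ≈ 1.48 V

Looking into the second stage from A: R3 + R4 = 33.33 kΩ appears in parallel with R2.
Effective lower resistance at A: R2 ‖ 33.33 = 4.991 kΩ.
So V_A = 45.7 × 0.3958 = 18.09 V.
Then the unloaded second divider: V_B = V_A × R4/(R3+R4) = 18.09 × 0.08191 = 1.481 V.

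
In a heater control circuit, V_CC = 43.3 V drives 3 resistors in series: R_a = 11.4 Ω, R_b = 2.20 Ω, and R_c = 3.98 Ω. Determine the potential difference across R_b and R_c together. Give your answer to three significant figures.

V ≈ 15.2 V

ΣR = 11.4 + 2.20 + 3.98 = 17.58 Ω.
R_{R_b..R_c} = 2.20 + 3.98 = 6.180 Ω.
Voltage divider: V = V_CC · (6.180 / 17.58) = 43.3 × 0.3515 = 15.22 V.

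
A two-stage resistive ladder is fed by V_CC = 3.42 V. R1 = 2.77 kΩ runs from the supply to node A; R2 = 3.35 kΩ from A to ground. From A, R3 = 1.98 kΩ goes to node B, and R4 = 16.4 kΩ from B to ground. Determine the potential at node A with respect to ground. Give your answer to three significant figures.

Looking into the second stage from A: R3 + R4 = 18.38 kΩ appears in parallel with R2.
Effective lower resistance at A: R2 ‖ 18.38 = 2.834 kΩ.
First divider: V_A = V_CC · 2.834/(2.77 + 2.834) = 1.729 V.

V_A ≈ 1.73 V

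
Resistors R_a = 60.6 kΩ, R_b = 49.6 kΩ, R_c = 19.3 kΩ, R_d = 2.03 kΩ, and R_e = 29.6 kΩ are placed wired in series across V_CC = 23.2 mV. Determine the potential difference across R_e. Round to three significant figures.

Total series resistance ΣR = 60.6 + 49.6 + 19.3 + 2.03 + 29.6 = 161.1 kΩ.
Voltage divider: V = V_CC · (29.60 / 161.1) = 23.2 × 0.1837 = 4.262 mV.

V ≈ 4.26 mV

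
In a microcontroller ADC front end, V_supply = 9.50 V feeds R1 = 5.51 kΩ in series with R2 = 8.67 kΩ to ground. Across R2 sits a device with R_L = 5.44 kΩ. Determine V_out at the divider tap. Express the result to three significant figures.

First combine the lower leg with the load: R2 ‖ R_L = 3.343 kΩ.
Now apply the divider: V_out = 9.50 × 0.3776 = 3.587 V.
(Unloaded it would be 5.81 V; the load pulls it down.)

V_out ≈ 3.59 V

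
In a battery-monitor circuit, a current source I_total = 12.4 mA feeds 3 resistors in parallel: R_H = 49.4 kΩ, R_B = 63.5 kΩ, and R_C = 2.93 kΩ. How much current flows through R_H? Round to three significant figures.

I ≈ 0.665 mA

ΣG = 1/49.4 + 1/63.5 + 1/2.93 = 0.3773.
By the current-divider rule, I = I_total · G_k/ΣG = 12.4 × 0.05365 = 0.6653 mA.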